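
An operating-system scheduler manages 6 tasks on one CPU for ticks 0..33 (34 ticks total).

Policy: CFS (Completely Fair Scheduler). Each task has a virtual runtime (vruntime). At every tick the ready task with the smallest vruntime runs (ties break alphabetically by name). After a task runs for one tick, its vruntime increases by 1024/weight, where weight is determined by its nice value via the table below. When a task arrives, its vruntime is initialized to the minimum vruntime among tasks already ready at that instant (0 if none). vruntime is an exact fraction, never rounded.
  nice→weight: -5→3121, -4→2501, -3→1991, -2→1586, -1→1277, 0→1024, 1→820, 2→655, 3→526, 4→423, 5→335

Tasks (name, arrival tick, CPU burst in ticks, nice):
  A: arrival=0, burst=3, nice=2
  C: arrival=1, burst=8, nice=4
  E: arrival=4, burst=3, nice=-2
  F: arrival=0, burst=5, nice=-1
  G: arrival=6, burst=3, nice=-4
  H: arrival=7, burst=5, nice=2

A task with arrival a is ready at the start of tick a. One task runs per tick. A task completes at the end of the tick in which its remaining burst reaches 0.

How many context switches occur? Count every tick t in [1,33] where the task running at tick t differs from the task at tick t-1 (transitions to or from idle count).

t=0: vr[A=0 F=0] → run A
t=1: vr[A=1024/655 C=0 F=0] → run C
t=2: vr[A=1024/655 C=1024/423 F=0] → run F
t=3: vr[A=1024/655 C=1024/423 F=1024/1277] → run F
t=4: vr[A=1024/655 C=1024/423 E=1024/655 F=2048/1277] → run A
t=5: vr[A=2048/655 C=1024/423 E=1024/655 F=2048/1277] → run E
t=6: vr[A=2048/655 C=1024/423 E=1147392/519415 F=2048/1277 G=2048/1277] → run F
t=7: vr[A=2048/655 C=1024/423 E=1147392/519415 F=3072/1277 G=2048/1277 H=2048/1277] → run G
t=8: vr[A=2048/655 C=1024/423 E=1147392/519415 F=3072/1277 G=6429696/3193777 H=2048/1277] → run H
t=9: vr[A=2048/655 C=1024/423 E=1147392/519415 F=3072/1277 G=6429696/3193777 H=2649088/836435] → run G
t=10: vr[A=2048/655 C=1024/423 E=1147392/519415 F=3072/1277 G=7737344/3193777 H=2649088/836435] → run E
t=11: vr[A=2048/655 C=1024/423 E=1482752/519415 F=3072/1277 G=7737344/3193777 H=2649088/836435] → run F
t=12: vr[A=2048/655 C=1024/423 E=1482752/519415 F=4096/1277 G=7737344/3193777 H=2649088/836435] → run C
t=13: vr[A=2048/655 C=2048/423 E=1482752/519415 F=4096/1277 G=7737344/3193777 H=2649088/836435] → run G
t=14: vr[A=2048/655 C=2048/423 E=1482752/519415 F=4096/1277 H=2649088/836435] → run E
t=15: vr[A=2048/655 C=2048/423 F=4096/1277 H=2649088/836435] → run A
t=16: vr[C=2048/423 F=4096/1277 H=2649088/836435] → run H
t=17: vr[C=2048/423 F=4096/1277 H=3956736/836435] → run F
t=18: vr[C=2048/423 H=3956736/836435] → run H
t=19: vr[C=2048/423 H=5264384/836435] → run C
t=20: vr[C=1024/141 H=5264384/836435] → run H
t=21: vr[C=1024/141 H=6572032/836435] → run C
t=22: vr[C=4096/423 H=6572032/836435] → run H
t=23: vr[C=4096/423] → run C
t=24: vr[C=5120/423] → run C
t=25: vr[C=2048/141] → run C
t=26: vr[C=7168/423] → run C
t=27: (idle)
t=28: (idle)
t=29: (idle)
t=30: (idle)
t=31: (idle)
t=32: (idle)
t=33: (idle)

context switches = 23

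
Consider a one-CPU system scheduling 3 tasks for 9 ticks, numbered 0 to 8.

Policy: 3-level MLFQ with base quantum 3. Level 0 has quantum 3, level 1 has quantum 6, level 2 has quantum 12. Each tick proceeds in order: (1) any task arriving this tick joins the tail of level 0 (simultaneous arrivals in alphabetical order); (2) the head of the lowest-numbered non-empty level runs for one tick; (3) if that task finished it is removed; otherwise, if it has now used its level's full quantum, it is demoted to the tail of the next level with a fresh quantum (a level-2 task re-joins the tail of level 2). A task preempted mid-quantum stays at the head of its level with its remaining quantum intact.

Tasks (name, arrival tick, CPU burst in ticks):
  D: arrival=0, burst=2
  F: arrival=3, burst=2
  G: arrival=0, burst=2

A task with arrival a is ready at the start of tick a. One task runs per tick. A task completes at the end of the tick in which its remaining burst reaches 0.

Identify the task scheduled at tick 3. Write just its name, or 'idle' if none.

t=0: L0/L1/L2 = DG/-/- → run D
t=1: L0/L1/L2 = DG/-/- → run D
t=2: L0/L1/L2 = G/-/- → run G
t=3: L0/L1/L2 = GF/-/- → run G
t=4: L0/L1/L2 = F/-/- → run F
t=5: L0/L1/L2 = F/-/- → run F
t=6: (idle)
t=7: (idle)
t=8: (idle)

running at tick 3 = G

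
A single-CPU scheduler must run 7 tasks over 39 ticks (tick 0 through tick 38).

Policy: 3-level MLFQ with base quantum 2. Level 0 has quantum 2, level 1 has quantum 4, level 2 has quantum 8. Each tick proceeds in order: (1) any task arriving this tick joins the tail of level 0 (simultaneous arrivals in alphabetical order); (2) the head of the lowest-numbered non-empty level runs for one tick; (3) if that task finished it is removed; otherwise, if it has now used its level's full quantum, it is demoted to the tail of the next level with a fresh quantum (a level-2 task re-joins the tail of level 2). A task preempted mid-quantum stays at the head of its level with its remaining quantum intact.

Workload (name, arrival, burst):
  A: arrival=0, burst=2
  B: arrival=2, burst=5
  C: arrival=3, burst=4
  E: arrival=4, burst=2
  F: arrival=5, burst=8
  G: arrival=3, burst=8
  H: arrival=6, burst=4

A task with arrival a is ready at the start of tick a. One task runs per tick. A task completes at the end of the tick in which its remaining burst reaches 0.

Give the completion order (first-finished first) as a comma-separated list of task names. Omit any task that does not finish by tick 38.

completion order = A, E, B, C, H, G, F

t=0: L0/L1/L2 = A/-/- → run A
t=1: L0/L1/L2 = A/-/- → run A
t=2: L0/L1/L2 = B/-/- → run B
t=3: L0/L1/L2 = BCG/-/- → run B
t=4: L0/L1/L2 = CGE/B/- → run C
t=5: L0/L1/L2 = CGEF/B/- → run C
t=6: L0/L1/L2 = GEFH/BC/- → run G
t=7: L0/L1/L2 = GEFH/BC/- → run G
t=8: L0/L1/L2 = EFH/BCG/- → run E
t=9: L0/L1/L2 = EFH/BCG/- → run E
t=10: L0/L1/L2 = FH/BCG/- → run F
t=11: L0/L1/L2 = FH/BCG/- → run F
t=12: L0/L1/L2 = H/BCGF/- → run H
t=13: L0/L1/L2 = H/BCGF/- → run H
t=14: L0/L1/L2 = -/BCGFH/- → run B
t=15: L0/L1/L2 = -/BCGFH/- → run B
t=16: L0/L1/L2 = -/BCGFH/- → run B
t=17: L0/L1/L2 = -/CGFH/- → run C
t=18: L0/L1/L2 = -/CGFH/- → run C
t=19: L0/L1/L2 = -/GFH/- → run G
t=20: L0/L1/L2 = -/GFH/- → run G
t=21: L0/L1/L2 = -/GFH/- → run G
t=22: L0/L1/L2 = -/GFH/- → run G
t=23: L0/L1/L2 = -/FH/G → run F
t=24: L0/L1/L2 = -/FH/G → run F
t=25: L0/L1/L2 = -/FH/G → run F
t=26: L0/L1/L2 = -/FH/G → run F
t=27: L0/L1/L2 = -/H/GF → run H
t=28: L0/L1/L2 = -/H/GF → run H
t=29: L0/L1/L2 = -/-/GF → run G
t=30: L0/L1/L2 = -/-/GF → run G
t=31: L0/L1/L2 = -/-/F → run F
t=32: L0/L1/L2 = -/-/F → run F
t=33: (idle)
t=34: (idle)
t=35: (idle)
t=36: (idle)
t=37: (idle)
t=38: (idle)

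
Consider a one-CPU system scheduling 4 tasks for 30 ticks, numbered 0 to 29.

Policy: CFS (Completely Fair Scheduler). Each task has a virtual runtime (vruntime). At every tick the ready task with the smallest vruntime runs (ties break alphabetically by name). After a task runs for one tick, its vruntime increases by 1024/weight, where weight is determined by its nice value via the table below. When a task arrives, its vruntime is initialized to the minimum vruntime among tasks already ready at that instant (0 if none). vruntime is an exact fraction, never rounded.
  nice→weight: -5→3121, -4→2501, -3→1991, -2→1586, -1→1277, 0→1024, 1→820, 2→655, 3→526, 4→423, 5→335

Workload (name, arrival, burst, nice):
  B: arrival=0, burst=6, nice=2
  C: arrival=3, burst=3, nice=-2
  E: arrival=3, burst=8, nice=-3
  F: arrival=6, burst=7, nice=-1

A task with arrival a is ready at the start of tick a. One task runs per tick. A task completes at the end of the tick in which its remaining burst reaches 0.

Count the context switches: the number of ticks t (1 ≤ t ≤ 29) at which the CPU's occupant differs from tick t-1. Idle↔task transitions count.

context switches = 18

t=0: vr[B=0] → run B
t=1: vr[B=1024/655] → run B
t=2: vr[B=2048/655] → run B
t=3: vr[B=3072/655 C=3072/655 E=3072/655] → run B
t=4: vr[B=4096/655 C=3072/655 E=3072/655] → run C
t=5: vr[B=4096/655 C=2771456/519415 E=3072/655] → run E
t=6: vr[B=4096/655 C=2771456/519415 E=6787072/1304105 F=6787072/1304105] → run E
t=7: vr[B=4096/655 C=2771456/519415 E=7457792/1304105 F=6787072/1304105] → run F
t=8: vr[B=4096/655 C=2771456/519415 E=7457792/1304105 F=10002494464/1665342085] → run C
t=9: vr[B=4096/655 C=3106816/519415 E=7457792/1304105 F=10002494464/1665342085] → run E
t=10: vr[B=4096/655 C=3106816/519415 E=8128512/1304105 F=10002494464/1665342085] → run C
t=11: vr[B=4096/655 E=8128512/1304105 F=10002494464/1665342085] → run F
t=12: vr[B=4096/655 E=8128512/1304105 F=11337897984/1665342085] → run E
t=13: vr[B=4096/655 E=8799232/1304105 F=11337897984/1665342085] → run B
t=14: vr[B=1024/131 E=8799232/1304105 F=11337897984/1665342085] → run E
t=15: vr[B=1024/131 E=9469952/1304105 F=11337897984/1665342085] → run F
t=16: vr[B=1024/131 E=9469952/1304105 F=12673301504/1665342085] → run E
t=17: vr[B=1024/131 E=10140672/1304105 F=12673301504/1665342085] → run F
t=18: vr[B=1024/131 E=10140672/1304105 F=14008705024/1665342085] → run E
t=19: vr[B=1024/131 E=10811392/1304105 F=14008705024/1665342085] → run B
t=20: vr[E=10811392/1304105 F=14008705024/1665342085] → run E
t=21: vr[F=14008705024/1665342085] → run F
t=22: vr[F=15344108544/1665342085] → run F
t=23: vr[F=16679512064/1665342085] → run F
t=24: (idle)
t=25: (idle)
t=26: (idle)
t=27: (idle)
t=28: (idle)
t=29: (idle)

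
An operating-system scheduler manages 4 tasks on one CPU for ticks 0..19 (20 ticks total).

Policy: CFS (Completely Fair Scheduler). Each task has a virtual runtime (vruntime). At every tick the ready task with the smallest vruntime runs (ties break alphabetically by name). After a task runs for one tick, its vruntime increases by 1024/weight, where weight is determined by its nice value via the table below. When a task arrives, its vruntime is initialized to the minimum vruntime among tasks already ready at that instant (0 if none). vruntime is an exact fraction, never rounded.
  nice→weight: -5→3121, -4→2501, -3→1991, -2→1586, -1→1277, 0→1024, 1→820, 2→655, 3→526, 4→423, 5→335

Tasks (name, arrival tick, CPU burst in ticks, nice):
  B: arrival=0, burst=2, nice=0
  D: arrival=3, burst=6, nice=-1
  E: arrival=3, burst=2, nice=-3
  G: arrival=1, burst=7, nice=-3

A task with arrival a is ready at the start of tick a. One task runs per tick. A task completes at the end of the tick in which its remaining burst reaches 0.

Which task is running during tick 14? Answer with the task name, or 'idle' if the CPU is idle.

running at tick 14 = G

t=0: vr[B=0] → run B
t=1: vr[B=1 G=1] → run B
t=2: vr[G=1] → run G
t=3: vr[D=3015/1991 E=3015/1991 G=3015/1991] → run D
t=4: vr[D=5888939/2542507 E=3015/1991 G=3015/1991] → run E
t=5: vr[D=5888939/2542507 E=4039/1991 G=3015/1991] → run G
t=6: vr[D=5888939/2542507 E=4039/1991 G=4039/1991] → run E
t=7: vr[D=5888939/2542507 G=4039/1991] → run G
t=8: vr[D=5888939/2542507 G=5063/1991] → run D
t=9: vr[D=7927723/2542507 G=5063/1991] → run G
t=10: vr[D=7927723/2542507 G=6087/1991] → run G
t=11: vr[D=7927723/2542507 G=7111/1991] → run D
t=12: vr[D=9966507/2542507 G=7111/1991] → run G
t=13: vr[D=9966507/2542507 G=8135/1991] → run D
t=14: vr[D=12005291/2542507 G=8135/1991] → run G
t=15: vr[D=12005291/2542507] → run D
t=16: vr[D=14044075/2542507] → run D
t=17: (idle)
t=18: (idle)
t=19: (idle)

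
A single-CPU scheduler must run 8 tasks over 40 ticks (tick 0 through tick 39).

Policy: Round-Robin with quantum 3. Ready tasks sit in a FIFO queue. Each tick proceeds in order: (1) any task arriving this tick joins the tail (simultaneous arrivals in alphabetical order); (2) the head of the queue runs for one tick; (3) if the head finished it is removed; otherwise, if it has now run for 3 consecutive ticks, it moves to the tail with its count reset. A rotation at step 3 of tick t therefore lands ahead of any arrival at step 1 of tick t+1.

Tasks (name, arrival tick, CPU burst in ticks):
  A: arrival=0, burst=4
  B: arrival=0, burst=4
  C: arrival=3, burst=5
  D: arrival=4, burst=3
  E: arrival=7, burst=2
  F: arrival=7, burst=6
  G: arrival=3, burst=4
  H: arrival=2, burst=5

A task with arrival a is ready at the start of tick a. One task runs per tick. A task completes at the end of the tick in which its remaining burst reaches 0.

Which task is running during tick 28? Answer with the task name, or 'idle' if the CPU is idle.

running at tick 28 = C

t=0: queue=[A,B] q_used=0 → run A
t=1: queue=[A,B] q_used=1 → run A
t=2: queue=[A,B,H] q_used=2 → run A
t=3: queue=[B,H,A,C,G] q_used=0 → run B
t=4: queue=[B,H,A,C,G,D] q_used=1 → run B
t=5: queue=[B,H,A,C,G,D] q_used=2 → run B
t=6: queue=[H,A,C,G,D,B] q_used=0 → run H
t=7: queue=[H,A,C,G,D,B,E,F] q_used=1 → run H
t=8: queue=[H,A,C,G,D,B,E,F] q_used=2 → run H
t=9: queue=[A,C,G,D,B,E,F,H] q_used=0 → run A
t=10: queue=[C,G,D,B,E,F,H] q_used=0 → run C
t=11: queue=[C,G,D,B,E,F,H] q_used=1 → run C
t=12: queue=[C,G,D,B,E,F,H] q_used=2 → run C
t=13: queue=[G,D,B,E,F,H,C] q_used=0 → run G
t=14: queue=[G,D,B,E,F,H,C] q_used=1 → run G
t=15: queue=[G,D,B,E,F,H,C] q_used=2 → run G
t=16: queue=[D,B,E,F,H,C,G] q_used=0 → run D
t=17: queue=[D,B,E,F,H,C,G] q_used=1 → run D
t=18: queue=[D,B,E,F,H,C,G] q_used=2 → run D
t=19: queue=[B,E,F,H,C,G] q_used=0 → run B
t=20: queue=[E,F,H,C,G] q_used=0 → run E
t=21: queue=[E,F,H,C,G] q_used=1 → run E
t=22: queue=[F,H,C,G] q_used=0 → run F
t=23: queue=[F,H,C,G] q_used=1 → run F
t=24: queue=[F,H,C,G] q_used=2 → run F
t=25: queue=[H,C,G,F] q_used=0 → run H
t=26: queue=[H,C,G,F] q_used=1 → run H
t=27: queue=[C,G,F] q_used=0 → run C
t=28: queue=[C,G,F] q_used=1 → run C
t=29: queue=[G,F] q_used=0 → run G
t=30: queue=[F] q_used=0 → run F
t=31: queue=[F] q_used=1 → run F
t=32: queue=[F] q_used=2 → run F
t=33: (idle)
t=34: (idle)
t=35: (idle)
t=36: (idle)
t=37: (idle)
t=38: (idle)
t=39: (idle)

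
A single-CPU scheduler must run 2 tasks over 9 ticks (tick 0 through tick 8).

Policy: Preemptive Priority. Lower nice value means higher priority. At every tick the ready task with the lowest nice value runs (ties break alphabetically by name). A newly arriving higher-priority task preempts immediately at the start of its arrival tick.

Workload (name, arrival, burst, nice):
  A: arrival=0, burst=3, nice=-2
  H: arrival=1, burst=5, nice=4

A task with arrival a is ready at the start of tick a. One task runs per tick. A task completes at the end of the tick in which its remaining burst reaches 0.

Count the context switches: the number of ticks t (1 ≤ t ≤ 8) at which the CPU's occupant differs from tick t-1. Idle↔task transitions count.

context switches = 2

t=0: ready={A} → run A
t=1: ready={A,H} → run A
t=2: ready={A,H} → run A
t=3: ready={H} → run H
t=4: ready={H} → run H
t=5: ready={H} → run H
t=6: ready={H} → run H
t=7: ready={H} → run H
t=8: (idle)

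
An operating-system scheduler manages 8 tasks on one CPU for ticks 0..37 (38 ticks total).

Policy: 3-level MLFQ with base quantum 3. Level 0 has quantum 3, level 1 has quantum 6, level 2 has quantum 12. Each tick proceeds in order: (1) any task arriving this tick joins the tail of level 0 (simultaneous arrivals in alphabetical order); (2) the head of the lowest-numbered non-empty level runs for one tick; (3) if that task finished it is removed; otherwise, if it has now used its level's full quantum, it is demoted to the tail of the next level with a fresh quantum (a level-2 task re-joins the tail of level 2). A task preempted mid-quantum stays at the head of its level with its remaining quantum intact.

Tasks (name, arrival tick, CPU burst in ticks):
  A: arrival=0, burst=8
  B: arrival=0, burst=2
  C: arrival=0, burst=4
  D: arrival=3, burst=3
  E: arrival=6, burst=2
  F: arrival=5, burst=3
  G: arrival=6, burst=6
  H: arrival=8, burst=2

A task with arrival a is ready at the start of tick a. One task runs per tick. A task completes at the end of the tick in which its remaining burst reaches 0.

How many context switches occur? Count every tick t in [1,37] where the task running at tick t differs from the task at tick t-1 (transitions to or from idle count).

context switches = 11

t=0: L0/L1/L2 = ABC/-/- → run A
t=1: L0/L1/L2 = ABC/-/- → run A
t=2: L0/L1/L2 = ABC/-/- → run A
t=3: L0/L1/L2 = BCD/A/- → run B
t=4: L0/L1/L2 = BCD/A/- → run B
t=5: L0/L1/L2 = CDF/A/- → run C
t=6: L0/L1/L2 = CDFEG/A/- → run C
t=7: L0/L1/L2 = CDFEG/A/- → run C
t=8: L0/L1/L2 = DFEGH/AC/- → run D
t=9: L0/L1/L2 = DFEGH/AC/- → run D
t=10: L0/L1/L2 = DFEGH/AC/- → run D
t=11: L0/L1/L2 = FEGH/AC/- → run F
t=12: L0/L1/L2 = FEGH/AC/- → run F
t=13: L0/L1/L2 = FEGH/AC/- → run F
t=14: L0/L1/L2 = EGH/AC/- → run E
t=15: L0/L1/L2 = EGH/AC/- → run E
t=16: L0/L1/L2 = GH/AC/- → run G
t=17: L0/L1/L2 = GH/AC/- → run G
t=18: L0/L1/L2 = GH/AC/- → run G
t=19: L0/L1/L2 = H/ACG/- → run H
t=20: L0/L1/L2 = H/ACG/- → run H
t=21: L0/L1/L2 = -/ACG/- → run A
t=22: L0/L1/L2 = -/ACG/- → run A
t=23: L0/L1/L2 = -/ACG/- → run A
t=24: L0/L1/L2 = -/ACG/- → run A
t=25: L0/L1/L2 = -/ACG/- → run A
t=26: L0/L1/L2 = -/CG/- → run C
t=27: L0/L1/L2 = -/G/- → run G
t=28: L0/L1/L2 = -/G/- → run G
t=29: L0/L1/L2 = -/G/- → run G
t=30: (idle)
t=31: (idle)
t=32: (idle)
t=33: (idle)
t=34: (idle)
t=35: (idle)
t=36: (idle)
t=37: (idle)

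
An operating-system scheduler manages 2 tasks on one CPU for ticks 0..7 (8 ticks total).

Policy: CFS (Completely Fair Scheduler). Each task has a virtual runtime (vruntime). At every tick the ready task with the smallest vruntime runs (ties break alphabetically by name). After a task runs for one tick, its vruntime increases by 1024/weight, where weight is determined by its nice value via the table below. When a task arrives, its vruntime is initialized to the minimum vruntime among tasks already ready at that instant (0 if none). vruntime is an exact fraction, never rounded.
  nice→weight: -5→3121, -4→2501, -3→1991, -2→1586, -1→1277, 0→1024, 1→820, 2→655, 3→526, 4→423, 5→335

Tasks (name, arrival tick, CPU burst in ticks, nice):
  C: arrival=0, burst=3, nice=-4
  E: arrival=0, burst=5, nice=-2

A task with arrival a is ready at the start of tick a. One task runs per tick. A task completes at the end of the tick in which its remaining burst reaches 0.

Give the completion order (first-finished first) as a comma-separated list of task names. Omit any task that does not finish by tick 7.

t=0: vr[C=0 E=0] → run C
t=1: vr[C=1024/2501 E=0] → run E
t=2: vr[C=1024/2501 E=512/793] → run C
t=3: vr[C=2048/2501 E=512/793] → run E
t=4: vr[C=2048/2501 E=1024/793] → run C
t=5: vr[E=1024/793] → run E
t=6: vr[E=1536/793] → run E
t=7: vr[E=2048/793] → run E

completion order = C, E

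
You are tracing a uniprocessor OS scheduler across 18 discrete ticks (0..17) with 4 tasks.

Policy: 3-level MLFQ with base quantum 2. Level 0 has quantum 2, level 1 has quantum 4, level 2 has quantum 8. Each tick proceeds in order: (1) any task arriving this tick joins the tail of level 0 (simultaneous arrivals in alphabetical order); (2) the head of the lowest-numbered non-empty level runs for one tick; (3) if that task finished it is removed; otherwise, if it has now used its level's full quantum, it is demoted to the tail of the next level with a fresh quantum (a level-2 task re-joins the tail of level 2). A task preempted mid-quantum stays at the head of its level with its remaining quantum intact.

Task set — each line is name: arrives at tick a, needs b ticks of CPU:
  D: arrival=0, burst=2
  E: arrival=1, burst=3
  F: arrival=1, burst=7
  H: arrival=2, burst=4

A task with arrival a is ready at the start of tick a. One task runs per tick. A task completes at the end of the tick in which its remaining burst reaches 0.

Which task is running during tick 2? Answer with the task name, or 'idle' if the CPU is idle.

running at tick 2 = E

t=0: L0/L1/L2 = D/-/- → run D
t=1: L0/L1/L2 = DEF/-/- → run D
t=2: L0/L1/L2 = EFH/-/- → run E
t=3: L0/L1/L2 = EFH/-/- → run E
t=4: L0/L1/L2 = FH/E/- → run F
t=5: L0/L1/L2 = FH/E/- → run F
t=6: L0/L1/L2 = H/EF/- → run H
t=7: L0/L1/L2 = H/EF/- → run H
t=8: L0/L1/L2 = -/EFH/- → run E
t=9: L0/L1/L2 = -/FH/- → run F
t=10: L0/L1/L2 = -/FH/- → run F
t=11: L0/L1/L2 = -/FH/- → run F
t=12: L0/L1/L2 = -/FH/- → run F
t=13: L0/L1/L2 = -/H/F → run H
t=14: L0/L1/L2 = -/H/F → run H
t=15: L0/L1/L2 = -/-/F → run F
t=16: (idle)
t=17: (idle)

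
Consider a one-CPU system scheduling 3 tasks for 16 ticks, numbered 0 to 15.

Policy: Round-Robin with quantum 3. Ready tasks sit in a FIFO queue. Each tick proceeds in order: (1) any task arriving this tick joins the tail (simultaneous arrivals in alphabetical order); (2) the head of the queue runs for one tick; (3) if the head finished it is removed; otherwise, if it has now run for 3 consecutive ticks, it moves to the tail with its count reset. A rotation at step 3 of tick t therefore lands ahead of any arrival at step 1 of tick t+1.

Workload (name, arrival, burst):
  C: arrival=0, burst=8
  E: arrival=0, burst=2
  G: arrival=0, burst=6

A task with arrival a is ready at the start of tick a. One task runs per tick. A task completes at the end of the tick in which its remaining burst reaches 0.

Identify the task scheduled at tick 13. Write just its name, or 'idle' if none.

running at tick 13 = G

t=0: queue=[C,E,G] q_used=0 → run C
t=1: queue=[C,E,G] q_used=1 → run C
t=2: queue=[C,E,G] q_used=2 → run C
t=3: queue=[E,G,C] q_used=0 → run E
t=4: queue=[E,G,C] q_used=1 → run E
t=5: queue=[G,C] q_used=0 → run G
t=6: queue=[G,C] q_used=1 → run G
t=7: queue=[G,C] q_used=2 → run G
t=8: queue=[C,G] q_used=0 → run C
t=9: queue=[C,G] q_used=1 → run C
t=10: queue=[C,G] q_used=2 → run C
t=11: queue=[G,C] q_used=0 → run G
t=12: queue=[G,C] q_used=1 → run G
t=13: queue=[G,C] q_used=2 → run G
t=14: queue=[C] q_used=0 → run C
t=15: queue=[C] q_used=1 → run C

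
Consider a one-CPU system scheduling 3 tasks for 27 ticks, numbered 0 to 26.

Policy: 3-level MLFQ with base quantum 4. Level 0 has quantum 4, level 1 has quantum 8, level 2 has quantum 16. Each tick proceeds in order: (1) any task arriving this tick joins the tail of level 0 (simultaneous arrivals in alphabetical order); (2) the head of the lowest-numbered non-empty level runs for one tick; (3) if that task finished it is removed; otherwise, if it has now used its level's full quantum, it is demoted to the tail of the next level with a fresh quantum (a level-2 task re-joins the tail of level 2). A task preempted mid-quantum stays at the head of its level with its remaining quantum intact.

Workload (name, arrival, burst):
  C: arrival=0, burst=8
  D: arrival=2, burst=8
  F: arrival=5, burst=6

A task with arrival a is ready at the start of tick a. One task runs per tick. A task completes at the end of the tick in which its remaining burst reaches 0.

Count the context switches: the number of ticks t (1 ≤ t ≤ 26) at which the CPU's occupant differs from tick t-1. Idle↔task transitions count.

t=0: L0/L1/L2 = C/-/- → run C
t=1: L0/L1/L2 = C/-/- → run C
t=2: L0/L1/L2 = CD/-/- → run C
t=3: L0/L1/L2 = CD/-/- → run C
t=4: L0/L1/L2 = D/C/- → run D
t=5: L0/L1/L2 = DF/C/- → run D
t=6: L0/L1/L2 = DF/C/- → run D
t=7: L0/L1/L2 = DF/C/- → run D
t=8: L0/L1/L2 = F/CD/- → run F
t=9: L0/L1/L2 = F/CD/- → run F
t=10: L0/L1/L2 = F/CD/- → run F
t=11: L0/L1/L2 = F/CD/- → run F
t=12: L0/L1/L2 = -/CDF/- → run C
t=13: L0/L1/L2 = -/CDF/- → run C
t=14: L0/L1/L2 = -/CDF/- → run C
t=15: L0/L1/L2 = -/CDF/- → run C
t=16: L0/L1/L2 = -/DF/- → run D
t=17: L0/L1/L2 = -/DF/- → run D
t=18: L0/L1/L2 = -/DF/- → run D
t=19: L0/L1/L2 = -/DF/- → run D
t=20: L0/L1/L2 = -/F/- → run F
t=21: L0/L1/L2 = -/F/- → run F
t=22: (idle)
t=23: (idle)
t=24: (idle)
t=25: (idle)
t=26: (idle)

context switches = 6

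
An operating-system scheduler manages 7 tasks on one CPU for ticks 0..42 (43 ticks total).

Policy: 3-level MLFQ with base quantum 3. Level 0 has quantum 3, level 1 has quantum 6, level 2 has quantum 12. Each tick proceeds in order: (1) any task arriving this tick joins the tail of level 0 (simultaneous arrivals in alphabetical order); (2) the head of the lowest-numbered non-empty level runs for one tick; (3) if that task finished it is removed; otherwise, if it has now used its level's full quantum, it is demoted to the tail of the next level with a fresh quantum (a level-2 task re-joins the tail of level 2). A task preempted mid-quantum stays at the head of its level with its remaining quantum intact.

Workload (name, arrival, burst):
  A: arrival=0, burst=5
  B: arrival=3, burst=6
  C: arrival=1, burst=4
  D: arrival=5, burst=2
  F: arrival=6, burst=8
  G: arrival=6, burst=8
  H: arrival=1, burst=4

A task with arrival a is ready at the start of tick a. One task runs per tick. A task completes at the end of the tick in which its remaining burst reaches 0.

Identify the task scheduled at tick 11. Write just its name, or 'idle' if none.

running at tick 11 = B

t=0: L0/L1/L2 = A/-/- → run A
t=1: L0/L1/L2 = ACH/-/- → run A
t=2: L0/L1/L2 = ACH/-/- → run A
t=3: L0/L1/L2 = CHB/A/- → run C
t=4: L0/L1/L2 = CHB/A/- → run C
t=5: L0/L1/L2 = CHBD/A/- → run C
t=6: L0/L1/L2 = HBDFG/AC/- → run H
t=7: L0/L1/L2 = HBDFG/AC/- → run H
t=8: L0/L1/L2 = HBDFG/AC/- → run H
t=9: L0/L1/L2 = BDFG/ACH/- → run B
t=10: L0/L1/L2 = BDFG/ACH/- → run B
t=11: L0/L1/L2 = BDFG/ACH/- → run B
t=12: L0/L1/L2 = DFG/ACHB/- → run D
t=13: L0/L1/L2 = DFG/ACHB/- → run D
t=14: L0/L1/L2 = FG/ACHB/- → run F
t=15: L0/L1/L2 = FG/ACHB/- → run F
t=16: L0/L1/L2 = FG/ACHB/- → run F
t=17: L0/L1/L2 = G/ACHBF/- → run G
t=18: L0/L1/L2 = G/ACHBF/- → run G
t=19: L0/L1/L2 = G/ACHBF/- → run G
t=20: L0/L1/L2 = -/ACHBFG/- → run A
t=21: L0/L1/L2 = -/ACHBFG/- → run A
t=22: L0/L1/L2 = -/CHBFG/- → run C
t=23: L0/L1/L2 = -/HBFG/- → run H
t=24: L0/L1/L2 = -/BFG/- → run B
t=25: L0/L1/L2 = -/BFG/- → run B
t=26: L0/L1/L2 = -/BFG/- → run B
t=27: L0/L1/L2 = -/FG/- → run F
t=28: L0/L1/L2 = -/FG/- → run F
t=29: L0/L1/L2 = -/FG/- → run F
t=30: L0/L1/L2 = -/FG/- → run F
t=31: L0/L1/L2 = -/FG/- → run F
t=32: L0/L1/L2 = -/G/- → run G
t=33: L0/L1/L2 = -/G/- → run G
t=34: L0/L1/L2 = -/G/- → run G
t=35: L0/L1/L2 = -/G/- → run G
t=36: L0/L1/L2 = -/G/- → run G
t=37: (idle)
t=38: (idle)
t=39: (idle)
t=40: (idle)
t=41: (idle)
t=42: (idle)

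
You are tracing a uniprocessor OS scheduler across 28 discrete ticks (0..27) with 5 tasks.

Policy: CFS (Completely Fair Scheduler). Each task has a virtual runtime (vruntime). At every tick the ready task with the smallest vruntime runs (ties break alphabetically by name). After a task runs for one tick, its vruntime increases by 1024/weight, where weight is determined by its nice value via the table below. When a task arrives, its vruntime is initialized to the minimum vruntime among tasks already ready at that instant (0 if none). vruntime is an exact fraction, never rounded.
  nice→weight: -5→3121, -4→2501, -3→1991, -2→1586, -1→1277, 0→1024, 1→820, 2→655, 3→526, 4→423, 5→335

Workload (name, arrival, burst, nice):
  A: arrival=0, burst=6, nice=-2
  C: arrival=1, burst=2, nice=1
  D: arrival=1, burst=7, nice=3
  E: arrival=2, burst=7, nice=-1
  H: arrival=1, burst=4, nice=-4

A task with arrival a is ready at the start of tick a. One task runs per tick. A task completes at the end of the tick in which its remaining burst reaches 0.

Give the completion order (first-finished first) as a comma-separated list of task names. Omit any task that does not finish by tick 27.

t=0: vr[A=0] → run A
t=1: vr[A=512/793 C=512/793 D=512/793 H=512/793] → run A
t=2: vr[A=1024/793 C=512/793 D=512/793 E=512/793 H=512/793] → run C
t=3: vr[A=1024/793 C=307968/162565 D=512/793 E=512/793 H=512/793] → run D
t=4: vr[A=1024/793 C=307968/162565 D=540672/208559 E=512/793 H=512/793] → run E
t=5: vr[A=1024/793 C=307968/162565 D=540672/208559 E=1465856/1012661 H=512/793] → run H
t=6: vr[A=1024/793 C=307968/162565 D=540672/208559 E=1465856/1012661 H=34304/32513] → run H
t=7: vr[A=1024/793 C=307968/162565 D=540672/208559 E=1465856/1012661 H=47616/32513] → run A
t=8: vr[A=1536/793 C=307968/162565 D=540672/208559 E=1465856/1012661 H=47616/32513] → run E
t=9: vr[A=1536/793 C=307968/162565 D=540672/208559 E=2277888/1012661 H=47616/32513] → run H
t=10: vr[A=1536/793 C=307968/162565 D=540672/208559 E=2277888/1012661 H=60928/32513] → run H
t=11: vr[A=1536/793 C=307968/162565 D=540672/208559 E=2277888/1012661] → run C
t=12: vr[A=1536/793 D=540672/208559 E=2277888/1012661] → run A
t=13: vr[A=2048/793 D=540672/208559 E=2277888/1012661] → run E
t=14: vr[A=2048/793 D=540672/208559 E=3089920/1012661] → run A
t=15: vr[A=2560/793 D=540672/208559 E=3089920/1012661] → run D
t=16: vr[A=2560/793 D=946688/208559 E=3089920/1012661] → run E
t=17: vr[A=2560/793 D=946688/208559 E=3901952/1012661] → run A
t=18: vr[D=946688/208559 E=3901952/1012661] → run E
t=19: vr[D=946688/208559 E=4713984/1012661] → run D
t=20: vr[D=1352704/208559 E=4713984/1012661] → run E
t=21: vr[D=1352704/208559 E=5526016/1012661] → run E
t=22: vr[D=1352704/208559] → run D
t=23: vr[D=1758720/208559] → run D
t=24: vr[D=2164736/208559] → run D
t=25: vr[D=2570752/208559] → run D
t=26: (idle)
t=27: (idle)

completion order = H, C, A, E, D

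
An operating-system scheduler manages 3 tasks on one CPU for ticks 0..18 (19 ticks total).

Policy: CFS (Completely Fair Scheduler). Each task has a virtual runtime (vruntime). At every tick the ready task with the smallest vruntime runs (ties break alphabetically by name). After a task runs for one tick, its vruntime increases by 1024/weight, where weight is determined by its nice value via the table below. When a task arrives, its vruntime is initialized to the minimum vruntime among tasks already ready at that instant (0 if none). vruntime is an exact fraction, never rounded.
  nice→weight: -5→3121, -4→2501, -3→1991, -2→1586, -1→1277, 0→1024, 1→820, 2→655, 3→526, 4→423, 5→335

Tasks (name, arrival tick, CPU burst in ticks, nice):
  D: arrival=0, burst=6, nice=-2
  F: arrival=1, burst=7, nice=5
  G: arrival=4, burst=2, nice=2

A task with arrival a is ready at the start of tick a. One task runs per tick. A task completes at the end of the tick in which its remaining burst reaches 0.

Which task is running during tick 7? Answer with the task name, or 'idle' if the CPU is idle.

running at tick 7 = D

t=0: vr[D=0] → run D
t=1: vr[D=512/793 F=512/793] → run D
t=2: vr[D=1024/793 F=512/793] → run F
t=3: vr[D=1024/793 F=983552/265655] → run D
t=4: vr[D=1536/793 F=983552/265655 G=1536/793] → run D
t=5: vr[D=2048/793 F=983552/265655 G=1536/793] → run G
t=6: vr[D=2048/793 F=983552/265655 G=1818112/519415] → run D
t=7: vr[D=2560/793 F=983552/265655 G=1818112/519415] → run D
t=8: vr[F=983552/265655 G=1818112/519415] → run G
t=9: vr[F=983552/265655] → run F
t=10: vr[F=1795584/265655] → run F
t=11: vr[F=2607616/265655] → run F
t=12: vr[F=3419648/265655] → run F
t=13: vr[F=846336/53131] → run F
t=14: vr[F=5043712/265655] → run F
t=15: (idle)
t=16: (idle)
t=17: (idle)
t=18: (idle)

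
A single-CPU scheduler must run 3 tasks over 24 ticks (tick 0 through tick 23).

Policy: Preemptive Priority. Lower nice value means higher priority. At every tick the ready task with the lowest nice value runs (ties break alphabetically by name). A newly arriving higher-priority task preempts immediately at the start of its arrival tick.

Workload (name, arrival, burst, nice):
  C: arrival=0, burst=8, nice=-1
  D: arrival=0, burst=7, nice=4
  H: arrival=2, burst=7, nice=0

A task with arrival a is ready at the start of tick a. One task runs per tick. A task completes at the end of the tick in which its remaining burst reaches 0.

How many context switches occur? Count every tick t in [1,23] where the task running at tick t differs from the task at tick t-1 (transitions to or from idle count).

context switches = 3

t=0: ready={C,D} → run C
t=1: ready={C,D} → run C
t=2: ready={C,D,H} → run C
t=3: ready={C,D,H} → run C
t=4: ready={C,D,H} → run C
t=5: ready={C,D,H} → run C
t=6: ready={C,D,H} → run C
t=7: ready={C,D,H} → run C
t=8: ready={D,H} → run H
t=9: ready={D,H} → run H
t=10: ready={D,H} → run H
t=11: ready={D,H} → run H
t=12: ready={D,H} → run H
t=13: ready={D,H} → run H
t=14: ready={D,H} → run H
t=15: ready={D} → run D
t=16: ready={D} → run D
t=17: ready={D} → run D
t=18: ready={D} → run D
t=19: ready={D} → run D
t=20: ready={D} → run D
t=21: ready={D} → run D
t=22: (idle)
t=23: (idle)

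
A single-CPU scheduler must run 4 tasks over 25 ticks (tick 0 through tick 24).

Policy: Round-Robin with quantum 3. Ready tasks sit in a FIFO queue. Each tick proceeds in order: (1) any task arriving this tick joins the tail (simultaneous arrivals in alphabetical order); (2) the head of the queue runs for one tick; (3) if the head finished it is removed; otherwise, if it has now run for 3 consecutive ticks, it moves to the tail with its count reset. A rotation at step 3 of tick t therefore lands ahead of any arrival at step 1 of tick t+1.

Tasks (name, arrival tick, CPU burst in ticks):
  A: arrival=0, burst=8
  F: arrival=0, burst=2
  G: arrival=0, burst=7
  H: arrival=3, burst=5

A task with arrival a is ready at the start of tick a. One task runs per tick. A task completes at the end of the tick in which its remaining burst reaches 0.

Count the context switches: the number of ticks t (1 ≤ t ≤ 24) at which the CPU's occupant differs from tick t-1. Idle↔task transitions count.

context switches = 9

t=0: queue=[A,F,G] q_used=0 → run A
t=1: queue=[A,F,G] q_used=1 → run A
t=2: queue=[A,F,G] q_used=2 → run A
t=3: queue=[F,G,A,H] q_used=0 → run F
t=4: queue=[F,G,A,H] q_used=1 → run F
t=5: queue=[G,A,H] q_used=0 → run G
t=6: queue=[G,A,H] q_used=1 → run G
t=7: queue=[G,A,H] q_used=2 → run G
t=8: queue=[A,H,G] q_used=0 → run A
t=9: queue=[A,H,G] q_used=1 → run A
t=10: queue=[A,H,G] q_used=2 → run A
t=11: queue=[H,G,A] q_used=0 → run H
t=12: queue=[H,G,A] q_used=1 → run H
t=13: queue=[H,G,A] q_used=2 → run H
t=14: queue=[G,A,H] q_used=0 → run G
t=15: queue=[G,A,H] q_used=1 → run G
t=16: queue=[G,A,H] q_used=2 → run G
t=17: queue=[A,H,G] q_used=0 → run A
t=18: queue=[A,H,G] q_used=1 → run A
t=19: queue=[H,G] q_used=0 → run H
t=20: queue=[H,G] q_used=1 → run H
t=21: queue=[G] q_used=0 → run G
t=22: (idle)
t=23: (idle)
t=24: (idle)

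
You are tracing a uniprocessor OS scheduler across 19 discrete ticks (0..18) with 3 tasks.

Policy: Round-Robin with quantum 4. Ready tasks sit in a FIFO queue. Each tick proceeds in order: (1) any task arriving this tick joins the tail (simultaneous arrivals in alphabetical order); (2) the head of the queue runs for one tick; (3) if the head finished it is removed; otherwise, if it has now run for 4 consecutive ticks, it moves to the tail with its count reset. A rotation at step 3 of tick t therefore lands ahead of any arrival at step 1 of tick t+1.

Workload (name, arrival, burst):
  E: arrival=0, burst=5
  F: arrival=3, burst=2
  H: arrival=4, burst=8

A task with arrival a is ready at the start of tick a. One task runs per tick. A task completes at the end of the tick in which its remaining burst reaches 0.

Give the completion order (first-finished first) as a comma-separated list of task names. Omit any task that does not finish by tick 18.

t=0: queue=[E] q_used=0 → run E
t=1: queue=[E] q_used=1 → run E
t=2: queue=[E] q_used=2 → run E
t=3: queue=[E,F] q_used=3 → run E
t=4: queue=[F,E,H] q_used=0 → run F
t=5: queue=[F,E,H] q_used=1 → run F
t=6: queue=[E,H] q_used=0 → run E
t=7: queue=[H] q_used=0 → run H
t=8: queue=[H] q_used=1 → run H
t=9: queue=[H] q_used=2 → run H
t=10: queue=[H] q_used=3 → run H
t=11: queue=[H] q_used=0 → run H
t=12: queue=[H] q_used=1 → run H
t=13: queue=[H] q_used=2 → run H
t=14: queue=[H] q_used=3 → run H
t=15: (idle)
t=16: (idle)
t=17: (idle)
t=18: (idle)

completion order = F, E, H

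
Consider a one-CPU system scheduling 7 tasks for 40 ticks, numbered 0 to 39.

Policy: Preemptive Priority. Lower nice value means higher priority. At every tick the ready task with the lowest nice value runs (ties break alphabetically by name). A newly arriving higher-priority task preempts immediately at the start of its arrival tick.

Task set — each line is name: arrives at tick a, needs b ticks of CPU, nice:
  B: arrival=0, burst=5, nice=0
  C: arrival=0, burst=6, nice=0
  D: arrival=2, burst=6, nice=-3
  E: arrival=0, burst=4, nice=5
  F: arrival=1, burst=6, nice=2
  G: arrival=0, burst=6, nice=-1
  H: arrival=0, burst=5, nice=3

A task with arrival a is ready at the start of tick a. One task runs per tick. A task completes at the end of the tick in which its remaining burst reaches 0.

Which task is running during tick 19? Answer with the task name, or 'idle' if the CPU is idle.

running at tick 19 = C

t=0: ready={B,C,E,G,H} → run G
t=1: ready={B,C,E,F,G,H} → run G
t=2: ready={B,C,D,E,F,G,H} → run D
t=3: ready={B,C,D,E,F,G,H} → run D
t=4: ready={B,C,D,E,F,G,H} → run D
t=5: ready={B,C,D,E,F,G,H} → run D
t=6: ready={B,C,D,E,F,G,H} → run D
t=7: ready={B,C,D,E,F,G,H} → run D
t=8: ready={B,C,E,F,G,H} → run G
t=9: ready={B,C,E,F,G,H} → run G
t=10: ready={B,C,E,F,G,H} → run G
t=11: ready={B,C,E,F,G,H} → run G
t=12: ready={B,C,E,F,H} → run B
t=13: ready={B,C,E,F,H} → run B
t=14: ready={B,C,E,F,H} → run B
t=15: ready={B,C,E,F,H} → run B
t=16: ready={B,C,E,F,H} → run B
t=17: ready={C,E,F,H} → run C
t=18: ready={C,E,F,H} → run C
t=19: ready={C,E,F,H} → run C
t=20: ready={C,E,F,H} → run C
t=21: ready={C,E,F,H} → run C
t=22: ready={C,E,F,H} → run C
t=23: ready={E,F,H} → run F
t=24: ready={E,F,H} → run F
t=25: ready={E,F,H} → run F
t=26: ready={E,F,H} → run F
t=27: ready={E,F,H} → run F
t=28: ready={E,F,H} → run F
t=29: ready={E,H} → run H
t=30: ready={E,H} → run H
t=31: ready={E,H} → run H
t=32: ready={E,H} → run H
t=33: ready={E,H} → run H
t=34: ready={E} → run E
t=35: ready={E} → run E
t=36: ready={E} → run E
t=37: ready={E} → run E
t=38: (idle)
t=39: (idle)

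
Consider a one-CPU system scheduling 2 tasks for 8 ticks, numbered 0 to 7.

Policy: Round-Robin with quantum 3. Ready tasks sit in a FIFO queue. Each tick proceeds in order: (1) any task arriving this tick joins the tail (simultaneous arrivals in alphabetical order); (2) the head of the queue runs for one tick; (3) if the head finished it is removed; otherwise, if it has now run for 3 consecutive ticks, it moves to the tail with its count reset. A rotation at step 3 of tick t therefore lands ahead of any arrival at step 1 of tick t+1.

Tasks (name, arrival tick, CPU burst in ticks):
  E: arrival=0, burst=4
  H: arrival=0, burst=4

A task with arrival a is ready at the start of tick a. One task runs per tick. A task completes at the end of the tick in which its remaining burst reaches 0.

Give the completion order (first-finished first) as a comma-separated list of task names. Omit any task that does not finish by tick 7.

t=0: queue=[E,H] q_used=0 → run E
t=1: queue=[E,H] q_used=1 → run E
t=2: queue=[E,H] q_used=2 → run E
t=3: queue=[H,E] q_used=0 → run H
t=4: queue=[H,E] q_used=1 → run H
t=5: queue=[H,E] q_used=2 → run H
t=6: queue=[E,H] q_used=0 → run E
t=7: queue=[H] q_used=0 → run H

completion order = E, H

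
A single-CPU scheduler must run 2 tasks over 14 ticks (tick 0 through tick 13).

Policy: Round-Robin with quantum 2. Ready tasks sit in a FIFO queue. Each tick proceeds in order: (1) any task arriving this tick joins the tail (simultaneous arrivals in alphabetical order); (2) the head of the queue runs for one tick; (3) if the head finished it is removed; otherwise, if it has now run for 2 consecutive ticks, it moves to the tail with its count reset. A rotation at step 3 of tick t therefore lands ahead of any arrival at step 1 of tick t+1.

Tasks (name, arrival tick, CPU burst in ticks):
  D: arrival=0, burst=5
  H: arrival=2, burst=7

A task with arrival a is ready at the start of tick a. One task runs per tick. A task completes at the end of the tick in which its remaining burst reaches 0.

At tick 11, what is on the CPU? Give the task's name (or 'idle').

running at tick 11 = H

t=0: queue=[D] q_used=0 → run D
t=1: queue=[D] q_used=1 → run D
t=2: queue=[D,H] q_used=0 → run D
t=3: queue=[D,H] q_used=1 → run D
t=4: queue=[H,D] q_used=0 → run H
t=5: queue=[H,D] q_used=1 → run H
t=6: queue=[D,H] q_used=0 → run D
t=7: queue=[H] q_used=0 → run H
t=8: queue=[H] q_used=1 → run H
t=9: queue=[H] q_used=0 → run H
t=10: queue=[H] q_used=1 → run H
t=11: queue=[H] q_used=0 → run H
t=12: (idle)
t=13: (idle)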